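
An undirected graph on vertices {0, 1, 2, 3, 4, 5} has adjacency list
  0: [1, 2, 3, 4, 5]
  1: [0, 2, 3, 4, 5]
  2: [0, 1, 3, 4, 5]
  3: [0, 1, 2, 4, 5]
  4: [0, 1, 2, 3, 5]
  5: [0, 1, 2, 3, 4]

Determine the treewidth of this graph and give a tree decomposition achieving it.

A single bag containing all 6 vertices is trivially a valid decomposition of width 5. On the other hand G contains the 6-clique {0, 1, 2, 3, 4, 5}. A clique must lie in a single bag of any decomposition, so no decomposition can have width below 5. Hence tw(G) = 5 exactly.

Treewidth 5.
Bags: B1 = {0, 1, 2, 3, 4, 5}
Tree: (single bag)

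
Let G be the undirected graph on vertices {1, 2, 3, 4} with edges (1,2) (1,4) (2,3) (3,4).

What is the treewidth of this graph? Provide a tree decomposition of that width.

Treewidth 2.
One such decomposition:
Bags: B1 = {1, 2, 4}  B2 = {2, 3, 4}
Tree: B1–B2

The largest bag has 3 vertices, giving width 2; this decomposition certifies tw(G) ≤ 2. The edges 4–1–2–3–4 form a cycle, so G is not a tree and its treewidth is at least 2. Hence tw(G) = 2 exactly.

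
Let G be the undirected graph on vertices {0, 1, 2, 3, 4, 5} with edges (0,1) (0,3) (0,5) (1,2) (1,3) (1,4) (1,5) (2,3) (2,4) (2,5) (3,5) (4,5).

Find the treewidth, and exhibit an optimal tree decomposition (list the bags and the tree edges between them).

Treewidth 3.
Bags: B1 = {1, 2, 4, 5}  B2 = {1, 2, 3, 5}  B3 = {0, 1, 3, 5}
Tree: B1–B2, B2–B3

The largest bag has 4 vertices, giving width 3; this decomposition certifies tw(G) ≤ 3. On the other hand G contains the 4-clique {0, 1, 3, 5}. A clique must lie in a single bag of any decomposition, so no decomposition can have width below 3. The upper and lower bounds meet at 3, so that is the treewidth.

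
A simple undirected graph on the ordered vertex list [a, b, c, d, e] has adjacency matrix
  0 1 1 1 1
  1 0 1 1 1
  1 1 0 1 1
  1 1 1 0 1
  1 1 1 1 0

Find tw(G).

A width-4 tree decomposition is:
Bags: B1 = {a, b, c, d, e}
Tree: (single bag)
A single bag containing all 5 vertices is trivially a valid decomposition of width 4. On the other hand G contains the 5-clique {a, b, c, d, e}. A clique must lie in a single bag of any decomposition, so no decomposition can have width below 4. Therefore the treewidth is 4.

4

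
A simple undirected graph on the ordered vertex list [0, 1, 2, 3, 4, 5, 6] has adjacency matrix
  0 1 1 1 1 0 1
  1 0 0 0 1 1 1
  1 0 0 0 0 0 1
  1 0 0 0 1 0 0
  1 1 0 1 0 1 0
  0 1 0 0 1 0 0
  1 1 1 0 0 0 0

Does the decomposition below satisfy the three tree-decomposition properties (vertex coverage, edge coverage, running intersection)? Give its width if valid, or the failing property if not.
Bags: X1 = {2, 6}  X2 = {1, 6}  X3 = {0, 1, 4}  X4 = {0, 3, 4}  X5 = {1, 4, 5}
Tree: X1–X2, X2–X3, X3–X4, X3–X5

A tree decomposition must satisfy three properties: every vertex lies in some bag; for every edge, both endpoints lie together in some bag; and for every vertex, the bags containing it form a connected subtree. Here edge (0,2) lies in no bag, so the decomposition is invalid.

No — edge (0,2) lies in no bag.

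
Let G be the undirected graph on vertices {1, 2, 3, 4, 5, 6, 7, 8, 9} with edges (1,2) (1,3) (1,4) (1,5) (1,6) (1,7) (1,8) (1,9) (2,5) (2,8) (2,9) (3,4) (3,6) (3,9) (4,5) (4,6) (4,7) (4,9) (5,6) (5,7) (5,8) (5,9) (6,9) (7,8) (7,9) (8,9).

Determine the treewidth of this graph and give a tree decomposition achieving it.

Treewidth 4.
One optimal decomposition is:
Bags: B1 = {1, 2, 5, 8, 9}  B2 = {1, 5, 7, 8, 9}  B3 = {1, 4, 5, 7, 9}  B4 = {1, 4, 5, 6, 9}  B5 = {1, 3, 4, 6, 9}
Tree: B1–B2, B2–B3, B3–B4, B4–B5

The largest bag has 5 vertices, giving width 4; this decomposition certifies tw(G) ≤ 4. For the lower bound, the 5 vertices {1, 3, 4, 6, 9} are pairwise adjacent, and any tree decomposition puts a clique entirely inside one bag — forcing width ≥ 4. The upper and lower bounds meet at 4, so that is the treewidth.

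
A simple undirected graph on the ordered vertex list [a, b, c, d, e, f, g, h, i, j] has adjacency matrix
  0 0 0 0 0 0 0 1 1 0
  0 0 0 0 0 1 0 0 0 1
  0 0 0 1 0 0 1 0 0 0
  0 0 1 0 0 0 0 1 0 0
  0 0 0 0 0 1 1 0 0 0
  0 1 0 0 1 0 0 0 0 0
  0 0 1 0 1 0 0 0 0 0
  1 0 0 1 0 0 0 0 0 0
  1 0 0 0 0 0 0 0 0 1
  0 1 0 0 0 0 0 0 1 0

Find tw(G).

A width-2 tree decomposition is:
Bags: B1 = {e, f, g}  B2 = {b, f, g}  B3 = {b, g, j}  B4 = {g, i, j}  B5 = {a, g, i}  B6 = {a, g, h}  B7 = {d, g, h}  B8 = {c, d, g}
Tree: B1–B2, B2–B3, B3–B4, B4–B5, B5–B6, B6–B7, B7–B8
Every bag has size at most 3, so the width is 3 − 1 = 2 and tw(G) ≤ 2. The edges g–e–f–b–j–i–a–h–d–c–g form a cycle, so G is not a tree and its treewidth is at least 2. Therefore the treewidth is 2.

2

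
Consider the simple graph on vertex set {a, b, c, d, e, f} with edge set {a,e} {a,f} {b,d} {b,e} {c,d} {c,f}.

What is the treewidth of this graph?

A width-2 tree decomposition is:
Bags: B1 = {a, b, e}  B2 = {a, b, d}  B3 = {a, c, d}  B4 = {a, c, f}
Tree: B1–B2, B2–B3, B3–B4
Every bag has size at most 3, so the width is 3 − 1 = 2 and tw(G) ≤ 2. For the lower bound, G contains the cycle a–e–b–d–c–f–a, so G is not a forest; only forests have treewidth ≤ 1, hence tw(G) ≥ 2. Therefore the treewidth is 2.

2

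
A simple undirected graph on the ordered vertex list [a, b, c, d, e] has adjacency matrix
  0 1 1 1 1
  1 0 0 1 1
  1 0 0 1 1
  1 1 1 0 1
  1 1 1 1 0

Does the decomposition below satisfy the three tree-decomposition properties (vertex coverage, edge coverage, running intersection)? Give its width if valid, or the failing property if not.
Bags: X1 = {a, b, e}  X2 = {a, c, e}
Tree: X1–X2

A tree decomposition must satisfy three properties: every vertex lies in some bag; for every edge, both endpoints lie together in some bag; and for every vertex, the bags containing it form a connected subtree. Here vertex d appears in no bag, so the decomposition is invalid.

No — vertex d appears in no bag.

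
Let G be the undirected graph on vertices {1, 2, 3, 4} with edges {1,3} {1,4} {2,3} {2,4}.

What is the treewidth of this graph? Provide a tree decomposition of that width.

Every bag has size at most 3, so the width is 3 − 1 = 2 and tw(G) ≤ 2. Since 1–3–2–4–1 is a cycle in G, G is not acyclic. Forests are exactly the graphs of treewidth ≤ 1, so tw(G) ≥ 2. Combining the bounds, tw(G) = 2.

Treewidth 2.
One such decomposition:
Bags: B1 = {1, 2, 3}  B2 = {1, 2, 4}
Tree: B1–B2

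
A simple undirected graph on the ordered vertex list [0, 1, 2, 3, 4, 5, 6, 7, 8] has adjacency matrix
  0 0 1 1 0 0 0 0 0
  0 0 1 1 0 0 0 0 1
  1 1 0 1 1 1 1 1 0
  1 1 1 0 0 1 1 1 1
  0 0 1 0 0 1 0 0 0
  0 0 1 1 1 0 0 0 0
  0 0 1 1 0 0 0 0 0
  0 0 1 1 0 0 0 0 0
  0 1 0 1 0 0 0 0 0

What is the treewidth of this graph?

A width-2 tree decomposition is:
Bags: B1 = {1, 2, 3}  B2 = {2, 3, 5}  B3 = {2, 3, 6}  B4 = {1, 3, 8}  B5 = {2, 3, 7}  B6 = {2, 4, 5}  B7 = {0, 2, 3}
Tree: B1–B2, B2–B3, B1–B4, B2–B5, B2–B6, B1–B7
Each bag holds 3 vertices, so the decomposition has width 2, which upper-bounds the treewidth. On the other hand G contains the 3-clique {1, 3, 8}. A clique must lie in a single bag of any decomposition, so no decomposition can have width below 2. Combining the bounds, tw(G) = 2.

2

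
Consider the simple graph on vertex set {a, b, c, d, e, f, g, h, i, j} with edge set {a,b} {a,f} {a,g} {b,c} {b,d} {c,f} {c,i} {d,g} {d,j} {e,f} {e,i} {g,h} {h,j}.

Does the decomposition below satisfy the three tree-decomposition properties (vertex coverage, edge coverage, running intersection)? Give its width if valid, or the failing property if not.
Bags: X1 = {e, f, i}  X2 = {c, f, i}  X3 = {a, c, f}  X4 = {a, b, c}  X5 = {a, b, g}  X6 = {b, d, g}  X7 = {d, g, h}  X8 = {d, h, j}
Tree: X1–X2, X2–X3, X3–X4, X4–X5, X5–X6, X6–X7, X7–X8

Checking the three conditions: (i) the bags cover all of {a, b, c, d, e, f, g, h, i, j}; (ii) for each edge, some bag contains both endpoints; (iii) the bags containing any fixed vertex form a subtree. All hold, so the decomposition is valid with width 3 − 1 = 2.

Yes; width 2.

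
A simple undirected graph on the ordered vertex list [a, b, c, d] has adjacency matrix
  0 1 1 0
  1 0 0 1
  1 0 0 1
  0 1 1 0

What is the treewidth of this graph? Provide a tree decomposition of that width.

Treewidth 2.
One optimal decomposition is:
Bags: B1 = {a, b, c}  B2 = {b, c, d}
Tree: B1–B2

Each bag holds 3 vertices, so the decomposition has width 2, which upper-bounds the treewidth. The edges c–a–b–d–c form a cycle, so G is not a tree and its treewidth is at least 2. Hence tw(G) = 2 exactly.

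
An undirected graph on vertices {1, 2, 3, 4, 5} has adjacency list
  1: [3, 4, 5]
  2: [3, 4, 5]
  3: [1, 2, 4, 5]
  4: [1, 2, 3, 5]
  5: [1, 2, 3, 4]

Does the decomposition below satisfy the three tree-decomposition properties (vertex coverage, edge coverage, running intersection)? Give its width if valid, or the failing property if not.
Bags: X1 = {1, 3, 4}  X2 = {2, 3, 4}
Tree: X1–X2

A tree decomposition must satisfy three properties: every vertex lies in some bag; for every edge, both endpoints lie together in some bag; and for every vertex, the bags containing it form a connected subtree. Here vertex 5 appears in no bag, so the decomposition is invalid.

No — vertex 5 appears in no bag.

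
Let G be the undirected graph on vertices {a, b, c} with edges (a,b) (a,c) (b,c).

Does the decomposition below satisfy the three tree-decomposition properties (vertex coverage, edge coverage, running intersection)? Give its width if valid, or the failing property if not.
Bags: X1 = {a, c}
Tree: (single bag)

A tree decomposition must satisfy three properties: every vertex lies in some bag; for every edge, both endpoints lie together in some bag; and for every vertex, the bags containing it form a connected subtree. Here vertex b appears in no bag, so the decomposition is invalid.

No — vertex b appears in no bag.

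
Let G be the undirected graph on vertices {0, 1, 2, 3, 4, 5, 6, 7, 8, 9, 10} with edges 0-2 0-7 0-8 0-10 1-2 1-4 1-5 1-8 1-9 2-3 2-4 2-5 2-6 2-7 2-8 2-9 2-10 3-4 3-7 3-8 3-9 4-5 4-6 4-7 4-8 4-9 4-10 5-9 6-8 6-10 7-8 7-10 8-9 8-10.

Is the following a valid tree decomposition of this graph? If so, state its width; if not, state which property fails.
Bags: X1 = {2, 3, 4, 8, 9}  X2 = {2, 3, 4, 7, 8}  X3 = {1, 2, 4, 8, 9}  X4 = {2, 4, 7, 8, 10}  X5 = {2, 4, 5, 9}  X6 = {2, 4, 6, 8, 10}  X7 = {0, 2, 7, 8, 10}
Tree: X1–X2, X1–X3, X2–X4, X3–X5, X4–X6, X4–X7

A tree decomposition must satisfy three properties: every vertex lies in some bag; for every edge, both endpoints lie together in some bag; and for every vertex, the bags containing it form a connected subtree. Here edge (1,5) lies in no bag, so the decomposition is invalid.

No — edge (1,5) lies in no bag.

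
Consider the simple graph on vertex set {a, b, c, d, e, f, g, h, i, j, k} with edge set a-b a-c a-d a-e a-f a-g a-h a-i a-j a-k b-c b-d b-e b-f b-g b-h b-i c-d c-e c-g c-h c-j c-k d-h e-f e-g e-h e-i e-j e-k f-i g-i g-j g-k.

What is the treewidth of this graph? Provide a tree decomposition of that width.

Treewidth 4.
Bags: B1 = {a, b, c, e, g}  B2 = {a, b, c, e, h}  B3 = {a, b, e, g, i}  B4 = {a, b, c, d, h}  B5 = {a, c, e, g, j}  B6 = {a, c, e, g, k}  B7 = {a, b, e, f, i}
Tree: B1–B2, B1–B3, B2–B4, B1–B5, B5–B6, B3–B7

Every bag has size at most 5, so the width is 5 − 1 = 4 and tw(G) ≤ 4. For the lower bound, the 5 vertices {a, b, c, d, h} are pairwise adjacent, and any tree decomposition puts a clique entirely inside one bag — forcing width ≥ 4. Therefore the treewidth is 4.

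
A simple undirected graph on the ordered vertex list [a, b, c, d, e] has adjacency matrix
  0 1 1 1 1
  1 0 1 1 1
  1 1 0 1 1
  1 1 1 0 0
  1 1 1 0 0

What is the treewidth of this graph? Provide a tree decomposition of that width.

Every bag has size at most 4, so the width is 4 − 1 = 3 and tw(G) ≤ 3. For the lower bound, the 4 vertices {a, b, c, d} are pairwise adjacent, and any tree decomposition puts a clique entirely inside one bag — forcing width ≥ 3. The upper and lower bounds meet at 3, so that is the treewidth.

Treewidth 3.
One such decomposition:
Bags: B1 = {a, b, c, d}  B2 = {a, b, c, e}
Tree: B1–B2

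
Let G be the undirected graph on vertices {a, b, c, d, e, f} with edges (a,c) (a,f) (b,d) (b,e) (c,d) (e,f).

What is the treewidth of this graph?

2

A width-2 tree decomposition is:
Bags: B1 = {b, c, d}  B2 = {b, c, e}  B3 = {c, e, f}  B4 = {a, c, f}
Tree: B1–B2, B2–B3, B3–B4
The largest bag has 3 vertices, giving width 2; this decomposition certifies tw(G) ≤ 2. Since c–d–b–e–f–a–c is a cycle in G, G is not acyclic. Forests are exactly the graphs of treewidth ≤ 1, so tw(G) ≥ 2. Combining the bounds, tw(G) = 2.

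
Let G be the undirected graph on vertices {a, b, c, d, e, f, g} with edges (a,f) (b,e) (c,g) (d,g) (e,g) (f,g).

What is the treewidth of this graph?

A width-1 tree decomposition is:
Bags: B1 = {f, g}  B2 = {a, f}  B3 = {e, g}  B4 = {d, g}  B5 = {c, g}  B6 = {b, e}
Tree: B1–B2, B1–B3, B3–B4, B4–B5, B3–B6
Each bag holds 2 vertices, so the decomposition has width 1, which upper-bounds the treewidth. G has an edge, so its treewidth is at least 1. Hence tw(G) = 1 exactly.

1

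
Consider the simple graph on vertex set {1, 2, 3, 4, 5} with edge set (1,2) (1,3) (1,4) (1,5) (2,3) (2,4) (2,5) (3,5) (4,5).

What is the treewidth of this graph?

A width-3 tree decomposition is:
Bags: B1 = {1, 2, 4, 5}  B2 = {1, 2, 3, 5}
Tree: B1–B2
Every bag has size at most 4, so the width is 4 − 1 = 3 and tw(G) ≤ 3. Conversely, {1, 2, 3, 5} is a clique of size 4, and the vertices of any clique must share a bag in every tree decomposition; so some bag has ≥ 4 vertices and tw(G) ≥ 3. Combining the bounds, tw(G) = 3.

3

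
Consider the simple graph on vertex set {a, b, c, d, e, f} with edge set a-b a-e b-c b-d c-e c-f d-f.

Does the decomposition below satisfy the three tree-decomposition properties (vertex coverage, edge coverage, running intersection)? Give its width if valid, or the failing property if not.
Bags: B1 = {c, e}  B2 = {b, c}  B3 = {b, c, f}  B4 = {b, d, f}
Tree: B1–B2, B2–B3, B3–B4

A tree decomposition must satisfy three properties: every vertex lies in some bag; for every edge, both endpoints lie together in some bag; and for every vertex, the bags containing it form a connected subtree. Here vertex a appears in no bag, so the decomposition is invalid.

No — vertex a appears in no bag.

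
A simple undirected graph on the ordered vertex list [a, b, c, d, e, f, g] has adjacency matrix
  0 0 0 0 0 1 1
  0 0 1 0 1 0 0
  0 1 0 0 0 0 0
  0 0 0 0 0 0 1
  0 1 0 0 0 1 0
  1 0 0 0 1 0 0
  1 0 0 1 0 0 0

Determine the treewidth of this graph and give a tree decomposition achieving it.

Treewidth 1.
One optimal decomposition is:
Bags: B1 = {d, g}  B2 = {a, g}  B3 = {a, f}  B4 = {e, f}  B5 = {b, e}  B6 = {b, c}
Tree: B1–B2, B2–B3, B3–B4, B4–B5, B5–B6

Each bag holds 2 vertices, so the decomposition has width 1, which upper-bounds the treewidth. G has an edge, so its treewidth is at least 1. The upper and lower bounds meet at 1, so that is the treewidth.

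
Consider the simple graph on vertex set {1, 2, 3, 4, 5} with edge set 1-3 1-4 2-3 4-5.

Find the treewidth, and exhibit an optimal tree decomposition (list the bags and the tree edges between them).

The largest bag has 2 vertices, giving width 1; this decomposition certifies tw(G) ≤ 1. Any graph with an edge has treewidth ≥ 1, and G has the edge 2–3. Hence tw(G) = 1 exactly.

Treewidth 1.
Bags: B1 = {2, 3}  B2 = {1, 3}  B3 = {1, 4}  B4 = {4, 5}
Tree: B1–B2, B2–B3, B3–B4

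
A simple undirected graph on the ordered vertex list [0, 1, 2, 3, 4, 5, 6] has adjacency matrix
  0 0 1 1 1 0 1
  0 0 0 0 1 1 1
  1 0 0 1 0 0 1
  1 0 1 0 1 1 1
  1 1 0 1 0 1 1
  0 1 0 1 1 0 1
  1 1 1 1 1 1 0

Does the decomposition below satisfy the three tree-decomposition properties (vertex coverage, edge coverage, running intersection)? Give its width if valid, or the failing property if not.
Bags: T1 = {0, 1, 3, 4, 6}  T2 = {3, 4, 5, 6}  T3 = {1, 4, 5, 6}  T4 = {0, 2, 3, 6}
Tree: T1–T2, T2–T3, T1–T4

No — bags containing vertex 1 are not connected in the tree.

A tree decomposition must satisfy three properties: every vertex lies in some bag; for every edge, both endpoints lie together in some bag; and for every vertex, the bags containing it form a connected subtree. Here bags containing vertex 1 are not connected in the tree, so the decomposition is invalid.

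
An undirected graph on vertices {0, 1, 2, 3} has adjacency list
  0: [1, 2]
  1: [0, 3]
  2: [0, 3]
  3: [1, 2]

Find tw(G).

2

A width-2 tree decomposition is:
Bags: B1 = {0, 1, 3}  B2 = {0, 2, 3}
Tree: B1–B2
The largest bag has 3 vertices, giving width 2; this decomposition certifies tw(G) ≤ 2. The edges 0–1–3–2–0 form a cycle, so G is not a tree and its treewidth is at least 2. The upper and lower bounds meet at 2, so that is the treewidth.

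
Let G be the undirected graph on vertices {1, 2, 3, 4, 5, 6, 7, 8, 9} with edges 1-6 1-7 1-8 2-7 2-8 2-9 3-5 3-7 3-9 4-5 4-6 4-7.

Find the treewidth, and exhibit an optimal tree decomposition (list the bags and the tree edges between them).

Every bag has size at most 4, so the width is 4 − 1 = 3 and tw(G) ≤ 3. For the lower bound: the 4 vertex sets {3,5,9}, {2}, {7}, {1,4,6,8} are disjoint, each induces a connected subgraph, and every pair is joined by at least one edge of G. Contracting each set to a single vertex therefore yields K_{4} as a minor, and since treewidth is minor-monotone, tw(G) ≥ tw(K_{4}) = 3. Hence tw(G) = 3 exactly.

Treewidth 3.
One such decomposition:
Bags: B1 = {2, 3, 5, 9}  B2 = {2, 3, 5, 7}  B3 = {2, 4, 5, 7}  B4 = {2, 4, 7, 8}  B5 = {1, 4, 7, 8}  B6 = {1, 4, 6, 8}
Tree: B1–B2, B2–B3, B3–B4, B4–B5, B5–B6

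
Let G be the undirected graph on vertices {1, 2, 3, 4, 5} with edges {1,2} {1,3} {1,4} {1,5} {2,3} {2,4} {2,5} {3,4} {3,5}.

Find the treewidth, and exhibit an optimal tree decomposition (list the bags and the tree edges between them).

Treewidth 3.
Bags: B1 = {1, 2, 3, 4}  B2 = {1, 2, 3, 5}
Tree: B1–B2

The largest bag has 4 vertices, giving width 3; this decomposition certifies tw(G) ≤ 3. On the other hand G contains the 4-clique {1, 2, 3, 4}. A clique must lie in a single bag of any decomposition, so no decomposition can have width below 3. Hence tw(G) = 3 exactly.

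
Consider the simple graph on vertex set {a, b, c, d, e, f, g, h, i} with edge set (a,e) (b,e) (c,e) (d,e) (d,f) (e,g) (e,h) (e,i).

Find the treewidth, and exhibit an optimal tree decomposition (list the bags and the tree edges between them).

Treewidth 1.
One such decomposition:
Bags: B1 = {e, i}  B2 = {e, g}  B3 = {d, e}  B4 = {b, e}  B5 = {e, h}  B6 = {d, f}  B7 = {a, e}  B8 = {c, e}
Tree: B1–B2, B2–B3, B3–B4, B2–B5, B3–B6, B1–B7, B5–B8

The largest bag has 2 vertices, giving width 1; this decomposition certifies tw(G) ≤ 1. G has an edge, so its treewidth is at least 1. Hence tw(G) = 1 exactly.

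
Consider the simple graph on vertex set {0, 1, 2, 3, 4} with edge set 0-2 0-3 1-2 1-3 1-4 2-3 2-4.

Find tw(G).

2

A width-2 tree decomposition is:
Bags: B1 = {0, 2, 3}  B2 = {1, 2, 3}  B3 = {1, 2, 4}
Tree: B1–B2, B2–B3
Every bag has size at most 3, so the width is 3 − 1 = 2 and tw(G) ≤ 2. Conversely, {0, 2, 3} is a clique of size 3, and the vertices of any clique must share a bag in every tree decomposition; so some bag has ≥ 3 vertices and tw(G) ≥ 2. The upper and lower bounds meet at 2, so that is the treewidth.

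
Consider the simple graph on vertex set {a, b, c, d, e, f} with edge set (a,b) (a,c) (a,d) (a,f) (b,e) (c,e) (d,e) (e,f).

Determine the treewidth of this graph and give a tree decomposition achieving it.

Treewidth 2.
One such decomposition:
Bags: B1 = {a, c, e}  B2 = {a, b, e}  B3 = {a, d, e}  B4 = {a, e, f}
Tree: B1–B2, B2–B3, B3–B4

The largest bag has 3 vertices, giving width 2; this decomposition certifies tw(G) ≤ 2. Since c–a–b–e–c is a cycle in G, G is not acyclic. Forests are exactly the graphs of treewidth ≤ 1, so tw(G) ≥ 2. Combining the bounds, tw(G) = 2.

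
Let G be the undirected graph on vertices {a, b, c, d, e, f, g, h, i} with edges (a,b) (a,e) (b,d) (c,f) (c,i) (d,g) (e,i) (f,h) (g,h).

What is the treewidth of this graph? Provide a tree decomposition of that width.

Every bag has size at most 3, so the width is 3 − 1 = 2 and tw(G) ≤ 2. The edges h–g–d–b–a–e–i–c–f–h form a cycle, so G is not a tree and its treewidth is at least 2. Combining the bounds, tw(G) = 2.

Treewidth 2.
One optimal decomposition is:
Bags: B1 = {d, g, h}  B2 = {b, d, h}  B3 = {a, b, h}  B4 = {a, e, h}  B5 = {e, h, i}  B6 = {c, h, i}  B7 = {c, f, h}
Tree: B1–B2, B2–B3, B3–B4, B4–B5, B5–B6, B6–B7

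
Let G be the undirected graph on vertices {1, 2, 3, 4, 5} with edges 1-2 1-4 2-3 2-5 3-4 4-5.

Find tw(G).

A width-2 tree decomposition is:
Bags: B1 = {1, 2, 4}  B2 = {2, 4, 5}  B3 = {2, 3, 4}
Tree: B1–B2, B2–B3
Every bag has size at most 3, so the width is 3 − 1 = 2 and tw(G) ≤ 2. The edges 1–4–5–2–1 form a cycle, so G is not a tree and its treewidth is at least 2. Hence tw(G) = 2 exactly.

2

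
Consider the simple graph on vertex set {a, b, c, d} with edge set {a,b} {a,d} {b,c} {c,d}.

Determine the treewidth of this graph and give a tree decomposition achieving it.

Treewidth 2.
One such decomposition:
Bags: B1 = {a, c, d}  B2 = {a, b, c}
Tree: B1–B2

Each bag holds 3 vertices, so the decomposition has width 2, which upper-bounds the treewidth. The edges c–d–a–b–c form a cycle, so G is not a tree and its treewidth is at least 2. Combining the bounds, tw(G) = 2.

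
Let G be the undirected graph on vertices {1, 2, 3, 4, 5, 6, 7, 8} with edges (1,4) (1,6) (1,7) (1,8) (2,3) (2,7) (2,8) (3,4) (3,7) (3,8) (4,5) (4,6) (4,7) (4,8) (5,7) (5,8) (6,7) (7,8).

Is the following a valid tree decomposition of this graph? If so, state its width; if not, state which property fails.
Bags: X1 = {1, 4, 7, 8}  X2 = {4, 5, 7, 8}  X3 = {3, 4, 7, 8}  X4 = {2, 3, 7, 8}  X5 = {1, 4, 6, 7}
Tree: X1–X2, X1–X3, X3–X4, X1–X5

Every vertex of G appears in some bag (union = {1, 2, 3, 4, 5, 6, 7, 8}); every edge is covered by a bag; and for each vertex v the set of bags containing v is connected in the bag tree. The decomposition is therefore valid. The largest bag has 4 vertices, so the width is 3.

Yes; width 3.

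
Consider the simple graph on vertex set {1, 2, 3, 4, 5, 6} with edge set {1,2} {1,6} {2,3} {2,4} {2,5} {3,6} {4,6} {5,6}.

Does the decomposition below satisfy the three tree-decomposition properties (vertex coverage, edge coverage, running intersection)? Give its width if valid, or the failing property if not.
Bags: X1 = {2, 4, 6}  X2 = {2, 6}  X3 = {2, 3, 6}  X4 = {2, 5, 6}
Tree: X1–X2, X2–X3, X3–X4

A tree decomposition must satisfy three properties: every vertex lies in some bag; for every edge, both endpoints lie together in some bag; and for every vertex, the bags containing it form a connected subtree. Here vertex 1 appears in no bag, so the decomposition is invalid.

No — vertex 1 appears in no bag.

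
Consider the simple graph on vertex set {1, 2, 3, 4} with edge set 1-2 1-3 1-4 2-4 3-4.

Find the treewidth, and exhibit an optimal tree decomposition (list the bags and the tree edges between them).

The largest bag has 3 vertices, giving width 2; this decomposition certifies tw(G) ≤ 2. On the other hand G contains the 3-clique {1, 2, 4}. A clique must lie in a single bag of any decomposition, so no decomposition can have width below 2. Combining the bounds, tw(G) = 2.

Treewidth 2.
One optimal decomposition is:
Bags: B1 = {1, 2, 4}  B2 = {1, 3, 4}
Tree: B1–B2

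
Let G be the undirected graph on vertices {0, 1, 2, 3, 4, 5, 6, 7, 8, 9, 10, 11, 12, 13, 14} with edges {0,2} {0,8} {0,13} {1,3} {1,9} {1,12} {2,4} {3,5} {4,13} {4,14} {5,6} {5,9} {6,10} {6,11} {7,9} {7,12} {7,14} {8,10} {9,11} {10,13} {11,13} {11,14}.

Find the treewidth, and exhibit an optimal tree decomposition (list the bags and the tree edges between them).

Treewidth 3.
One such decomposition:
Bags: B1 = {1, 3, 7, 12}  B2 = {1, 3, 7, 9}  B3 = {3, 5, 7, 9}  B4 = {5, 7, 9, 14}  B5 = {5, 9, 11, 14}  B6 = {5, 6, 11, 14}  B7 = {4, 6, 11, 14}  B8 = {4, 6, 11, 13}  B9 = {4, 6, 10, 13}  B10 = {2, 4, 10, 13}  B11 = {0, 2, 10, 13}  B12 = {0, 2, 8, 10}
Tree: B1–B2, B2–B3, B3–B4, B4–B5, B5–B6, B6–B7, B7–B8, B8–B9, B9–B10, B10–B11, B11–B12

Each bag holds 4 vertices, so the decomposition has width 3, which upper-bounds the treewidth. For the lower bound: the 4 vertex sets {1,3,12}, {7}, {9}, {5,6,11,14} are disjoint, each induces a connected subgraph, and every pair is joined by at least one edge of G. Contracting each set to a single vertex therefore yields K_{4} as a minor, and since treewidth is minor-monotone, tw(G) ≥ tw(K_{4}) = 3. The upper and lower bounds meet at 3, so that is the treewidth.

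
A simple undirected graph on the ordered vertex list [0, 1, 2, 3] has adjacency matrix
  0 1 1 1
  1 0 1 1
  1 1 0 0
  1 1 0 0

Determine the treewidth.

A width-2 tree decomposition is:
Bags: B1 = {0, 1, 2}  B2 = {0, 1, 3}
Tree: B1–B2
Every bag has size at most 3, so the width is 3 − 1 = 2 and tw(G) ≤ 2. For the lower bound, the 3 vertices {0, 1, 2} are pairwise adjacent, and any tree decomposition puts a clique entirely inside one bag — forcing width ≥ 2. Therefore the treewidth is 2.

2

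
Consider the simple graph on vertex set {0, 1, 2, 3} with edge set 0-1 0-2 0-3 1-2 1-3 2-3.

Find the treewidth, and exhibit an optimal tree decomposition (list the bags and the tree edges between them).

A single bag containing all 4 vertices is trivially a valid decomposition of width 3. On the other hand G contains the 4-clique {0, 1, 2, 3}. A clique must lie in a single bag of any decomposition, so no decomposition can have width below 3. Combining the bounds, tw(G) = 3.

Treewidth 3.
Bags: B1 = {0, 1, 2, 3}
Tree: (single bag)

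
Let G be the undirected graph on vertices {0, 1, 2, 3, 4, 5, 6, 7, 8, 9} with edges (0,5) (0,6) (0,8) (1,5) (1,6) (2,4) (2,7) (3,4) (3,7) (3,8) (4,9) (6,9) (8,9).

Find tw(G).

2

A width-2 tree decomposition is:
Bags: B1 = {1, 5, 6}  B2 = {0, 5, 6}  B3 = {0, 6, 9}  B4 = {0, 8, 9}  B5 = {4, 8, 9}  B6 = {3, 4, 8}  B7 = {2, 3, 4}  B8 = {2, 3, 7}
Tree: B1–B2, B2–B3, B3–B4, B4–B5, B5–B6, B6–B7, B7–B8
The largest bag has 3 vertices, giving width 2; this decomposition certifies tw(G) ≤ 2. Since 1–5–0–6–1 is a cycle in G, G is not acyclic. Forests are exactly the graphs of treewidth ≤ 1, so tw(G) ≥ 2. The upper and lower bounds meet at 2, so that is the treewidth.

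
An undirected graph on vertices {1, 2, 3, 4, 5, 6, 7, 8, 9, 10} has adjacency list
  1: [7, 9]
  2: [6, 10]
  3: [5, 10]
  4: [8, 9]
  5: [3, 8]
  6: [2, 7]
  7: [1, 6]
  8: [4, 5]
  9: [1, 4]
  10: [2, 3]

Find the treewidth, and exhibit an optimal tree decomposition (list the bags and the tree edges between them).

Treewidth 2.
Bags: B1 = {3, 5, 8}  B2 = {3, 8, 10}  B3 = {2, 8, 10}  B4 = {2, 6, 8}  B5 = {6, 7, 8}  B6 = {1, 7, 8}  B7 = {1, 8, 9}  B8 = {4, 8, 9}
Tree: B1–B2, B2–B3, B3–B4, B4–B5, B5–B6, B6–B7, B7–B8

Every bag has size at most 3, so the width is 3 − 1 = 2 and tw(G) ≤ 2. Since 8–5–3–10–2–6–7–1–9–4–8 is a cycle in G, G is not acyclic. Forests are exactly the graphs of treewidth ≤ 1, so tw(G) ≥ 2. Hence tw(G) = 2 exactly.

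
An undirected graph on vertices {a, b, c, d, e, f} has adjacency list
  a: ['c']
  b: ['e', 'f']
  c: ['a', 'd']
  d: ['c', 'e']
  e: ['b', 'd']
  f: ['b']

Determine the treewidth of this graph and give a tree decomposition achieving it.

Treewidth 1.
One optimal decomposition is:
Bags: B1 = {a, c}  B2 = {c, d}  B3 = {d, e}  B4 = {b, e}  B5 = {b, f}
Tree: B1–B2, B2–B3, B3–B4, B4–B5

Every bag has size at most 2, so the width is 2 − 1 = 1 and tw(G) ≤ 1. Since G has at least one edge (e.g. a–c), it is not an edgeless graph, so tw(G) ≥ 1. Therefore the treewidth is 1.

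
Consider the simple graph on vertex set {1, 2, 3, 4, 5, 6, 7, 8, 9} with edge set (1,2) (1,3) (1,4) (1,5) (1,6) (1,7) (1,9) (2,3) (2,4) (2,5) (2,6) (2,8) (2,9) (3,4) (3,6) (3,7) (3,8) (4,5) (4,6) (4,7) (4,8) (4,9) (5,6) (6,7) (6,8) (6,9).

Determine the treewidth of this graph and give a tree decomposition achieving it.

The largest bag has 5 vertices, giving width 4; this decomposition certifies tw(G) ≤ 4. For the lower bound, the 5 vertices {2, 3, 4, 6, 8} are pairwise adjacent, and any tree decomposition puts a clique entirely inside one bag — forcing width ≥ 4. The upper and lower bounds meet at 4, so that is the treewidth.

Treewidth 4.
One optimal decomposition is:
Bags: B1 = {1, 2, 4, 6, 9}  B2 = {1, 2, 4, 5, 6}  B3 = {1, 2, 3, 4, 6}  B4 = {1, 3, 4, 6, 7}  B5 = {2, 3, 4, 6, 8}
Tree: B1–B2, B2–B3, B3–B4, B3–B5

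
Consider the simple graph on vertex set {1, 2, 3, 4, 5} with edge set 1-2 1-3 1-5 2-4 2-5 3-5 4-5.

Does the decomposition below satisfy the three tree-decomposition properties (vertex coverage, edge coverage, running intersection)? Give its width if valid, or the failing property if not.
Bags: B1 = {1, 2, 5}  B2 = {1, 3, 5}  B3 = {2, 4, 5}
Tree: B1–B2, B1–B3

Checking the three conditions: (i) the bags cover all of {1, 2, 3, 4, 5}; (ii) for each edge, some bag contains both endpoints; (iii) the bags containing any fixed vertex form a subtree. All hold, so the decomposition is valid with width 3 − 1 = 2.

Yes; width 2.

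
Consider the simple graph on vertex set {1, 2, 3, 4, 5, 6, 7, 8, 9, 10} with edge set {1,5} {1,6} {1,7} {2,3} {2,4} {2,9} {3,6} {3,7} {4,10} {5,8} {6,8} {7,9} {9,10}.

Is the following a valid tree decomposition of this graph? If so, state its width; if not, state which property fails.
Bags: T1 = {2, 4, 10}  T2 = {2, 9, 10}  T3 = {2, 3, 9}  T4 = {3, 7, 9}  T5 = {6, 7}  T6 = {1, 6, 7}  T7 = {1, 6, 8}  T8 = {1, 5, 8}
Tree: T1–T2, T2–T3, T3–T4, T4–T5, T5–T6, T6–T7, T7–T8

No — edge (3,6) lies in no bag.

A tree decomposition must satisfy three properties: every vertex lies in some bag; for every edge, both endpoints lie together in some bag; and for every vertex, the bags containing it form a connected subtree. Here edge (3,6) lies in no bag, so the decomposition is invalid.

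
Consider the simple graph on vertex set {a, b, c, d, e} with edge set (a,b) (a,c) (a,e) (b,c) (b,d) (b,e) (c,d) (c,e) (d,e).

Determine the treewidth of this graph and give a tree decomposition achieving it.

Treewidth 3.
One optimal decomposition is:
Bags: B1 = {b, c, d, e}  B2 = {a, b, c, e}
Tree: B1–B2

Every bag has size at most 4, so the width is 4 − 1 = 3 and tw(G) ≤ 3. Conversely, {b, c, d, e} is a clique of size 4, and the vertices of any clique must share a bag in every tree decomposition; so some bag has ≥ 4 vertices and tw(G) ≥ 3. The upper and lower bounds meet at 3, so that is the treewidth.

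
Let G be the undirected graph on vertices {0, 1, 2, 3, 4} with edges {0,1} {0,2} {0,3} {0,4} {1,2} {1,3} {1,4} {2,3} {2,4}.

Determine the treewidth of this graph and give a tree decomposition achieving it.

Every bag has size at most 4, so the width is 4 − 1 = 3 and tw(G) ≤ 3. On the other hand G contains the 4-clique {0, 1, 2, 3}. A clique must lie in a single bag of any decomposition, so no decomposition can have width below 3. Combining the bounds, tw(G) = 3.

Treewidth 3.
Bags: B1 = {0, 1, 2, 4}  B2 = {0, 1, 2, 3}
Tree: B1–B2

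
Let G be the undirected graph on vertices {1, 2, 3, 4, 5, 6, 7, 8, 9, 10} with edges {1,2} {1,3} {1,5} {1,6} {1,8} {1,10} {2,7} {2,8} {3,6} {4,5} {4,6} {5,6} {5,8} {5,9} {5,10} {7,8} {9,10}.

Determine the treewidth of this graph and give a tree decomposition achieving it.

Treewidth 2.
Bags: B1 = {1, 5, 6}  B2 = {1, 5, 8}  B3 = {1, 2, 8}  B4 = {1, 5, 10}  B5 = {2, 7, 8}  B6 = {1, 3, 6}  B7 = {4, 5, 6}  B8 = {5, 9, 10}
Tree: B1–B2, B2–B3, B2–B4, B3–B5, B1–B6, B1–B7, B4–B8

Every bag has size at most 3, so the width is 3 − 1 = 2 and tw(G) ≤ 2. For the lower bound, the 3 vertices {1, 2, 8} are pairwise adjacent, and any tree decomposition puts a clique entirely inside one bag — forcing width ≥ 2. Hence tw(G) = 2 exactly.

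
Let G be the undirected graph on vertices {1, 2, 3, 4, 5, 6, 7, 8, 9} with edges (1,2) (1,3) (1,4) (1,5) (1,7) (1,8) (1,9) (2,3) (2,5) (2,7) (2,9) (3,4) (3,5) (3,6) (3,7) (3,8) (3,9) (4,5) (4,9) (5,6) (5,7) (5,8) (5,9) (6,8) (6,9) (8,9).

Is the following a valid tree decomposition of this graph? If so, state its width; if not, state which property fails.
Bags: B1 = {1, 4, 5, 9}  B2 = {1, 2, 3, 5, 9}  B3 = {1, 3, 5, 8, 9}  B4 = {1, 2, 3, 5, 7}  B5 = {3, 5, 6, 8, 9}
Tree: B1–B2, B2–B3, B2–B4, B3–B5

No — edge (3,4) lies in no bag.

A tree decomposition must satisfy three properties: every vertex lies in some bag; for every edge, both endpoints lie together in some bag; and for every vertex, the bags containing it form a connected subtree. Here edge (3,4) lies in no bag, so the decomposition is invalid.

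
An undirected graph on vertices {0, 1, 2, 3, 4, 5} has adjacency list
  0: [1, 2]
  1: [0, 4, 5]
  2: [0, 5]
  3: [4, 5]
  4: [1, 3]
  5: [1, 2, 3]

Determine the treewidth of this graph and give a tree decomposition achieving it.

Every bag has size at most 3, so the width is 3 − 1 = 2 and tw(G) ≤ 2. Since 4–3–5–1–4 is a cycle in G, G is not acyclic. Forests are exactly the graphs of treewidth ≤ 1, so tw(G) ≥ 2. Combining the bounds, tw(G) = 2.

Treewidth 2.
One optimal decomposition is:
Bags: B1 = {1, 3, 4}  B2 = {1, 3, 5}  B3 = {0, 1, 5}  B4 = {0, 2, 5}
Tree: B1–B2, B2–B3, B3–B4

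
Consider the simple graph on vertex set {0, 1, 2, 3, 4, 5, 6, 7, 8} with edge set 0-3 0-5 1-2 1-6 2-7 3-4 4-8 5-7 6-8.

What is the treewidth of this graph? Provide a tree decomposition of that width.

The largest bag has 3 vertices, giving width 2; this decomposition certifies tw(G) ≤ 2. Since 0–3–4–8–6–1–2–7–5–0 is a cycle in G, G is not acyclic. Forests are exactly the graphs of treewidth ≤ 1, so tw(G) ≥ 2. Combining the bounds, tw(G) = 2.

Treewidth 2.
One such decomposition:
Bags: B1 = {0, 3, 4}  B2 = {0, 4, 8}  B3 = {0, 6, 8}  B4 = {0, 1, 6}  B5 = {0, 1, 2}  B6 = {0, 2, 7}  B7 = {0, 5, 7}
Tree: B1–B2, B2–B3, B3–B4, B4–B5, B5–B6, B6–B7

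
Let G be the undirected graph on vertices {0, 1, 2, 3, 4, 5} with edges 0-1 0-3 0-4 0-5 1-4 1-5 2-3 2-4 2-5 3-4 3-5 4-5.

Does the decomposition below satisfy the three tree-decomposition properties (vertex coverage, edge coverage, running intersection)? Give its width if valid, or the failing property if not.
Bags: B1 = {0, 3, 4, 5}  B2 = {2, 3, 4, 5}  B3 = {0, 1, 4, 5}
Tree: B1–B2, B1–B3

Every vertex of G appears in some bag (union = {0, 1, 2, 3, 4, 5}); every edge is covered by a bag; and for each vertex v the set of bags containing v is connected in the bag tree. The decomposition is therefore valid. The largest bag has 4 vertices, so the width is 3.

Yes; width 3.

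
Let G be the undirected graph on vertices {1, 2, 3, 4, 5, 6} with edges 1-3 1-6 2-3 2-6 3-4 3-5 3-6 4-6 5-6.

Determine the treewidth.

A width-2 tree decomposition is:
Bags: B1 = {3, 5, 6}  B2 = {1, 3, 6}  B3 = {3, 4, 6}  B4 = {2, 3, 6}
Tree: B1–B2, B1–B3, B1–B4
Each bag holds 3 vertices, so the decomposition has width 2, which upper-bounds the treewidth. Conversely, {1, 3, 6} is a clique of size 3, and the vertices of any clique must share a bag in every tree decomposition; so some bag has ≥ 3 vertices and tw(G) ≥ 2. Combining the bounds, tw(G) = 2.

2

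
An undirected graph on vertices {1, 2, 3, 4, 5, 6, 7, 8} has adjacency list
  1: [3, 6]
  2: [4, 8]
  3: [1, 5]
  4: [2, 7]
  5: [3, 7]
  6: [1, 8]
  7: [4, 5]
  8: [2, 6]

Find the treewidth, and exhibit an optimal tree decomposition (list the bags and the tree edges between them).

Each bag holds 3 vertices, so the decomposition has width 2, which upper-bounds the treewidth. For the lower bound, G contains the cycle 7–4–2–8–6–1–3–5–7, so G is not a forest; only forests have treewidth ≤ 1, hence tw(G) ≥ 2. Hence tw(G) = 2 exactly.

Treewidth 2.
One such decomposition:
Bags: B1 = {2, 4, 7}  B2 = {2, 7, 8}  B3 = {6, 7, 8}  B4 = {1, 6, 7}  B5 = {1, 3, 7}  B6 = {3, 5, 7}
Tree: B1–B2, B2–B3, B3–B4, B4–B5, B5–B6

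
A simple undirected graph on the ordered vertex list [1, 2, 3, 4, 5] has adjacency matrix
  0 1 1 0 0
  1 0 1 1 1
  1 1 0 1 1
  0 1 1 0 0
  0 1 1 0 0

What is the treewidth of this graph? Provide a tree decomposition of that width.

Treewidth 2.
Bags: B1 = {2, 3, 5}  B2 = {2, 3, 4}  B3 = {1, 2, 3}
Tree: B1–B2, B2–B3

The largest bag has 3 vertices, giving width 2; this decomposition certifies tw(G) ≤ 2. For the lower bound, the 3 vertices {1, 2, 3} are pairwise adjacent, and any tree decomposition puts a clique entirely inside one bag — forcing width ≥ 2. The upper and lower bounds meet at 2, so that is the treewidth.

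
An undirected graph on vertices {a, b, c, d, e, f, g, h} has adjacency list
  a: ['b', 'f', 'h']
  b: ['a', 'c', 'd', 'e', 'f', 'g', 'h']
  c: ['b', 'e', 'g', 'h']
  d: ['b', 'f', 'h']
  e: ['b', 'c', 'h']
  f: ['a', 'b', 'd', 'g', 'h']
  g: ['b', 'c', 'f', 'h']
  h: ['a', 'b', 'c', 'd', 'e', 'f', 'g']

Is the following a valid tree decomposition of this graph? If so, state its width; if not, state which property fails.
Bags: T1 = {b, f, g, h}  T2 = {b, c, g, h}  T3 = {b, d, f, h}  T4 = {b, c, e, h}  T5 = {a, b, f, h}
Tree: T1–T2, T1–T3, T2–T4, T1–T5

Yes; width 3.

Checking the three conditions: (i) the bags cover all of {a, b, c, d, e, f, g, h}; (ii) for each edge, some bag contains both endpoints; (iii) the bags containing any fixed vertex form a subtree. All hold, so the decomposition is valid with width 4 − 1 = 3.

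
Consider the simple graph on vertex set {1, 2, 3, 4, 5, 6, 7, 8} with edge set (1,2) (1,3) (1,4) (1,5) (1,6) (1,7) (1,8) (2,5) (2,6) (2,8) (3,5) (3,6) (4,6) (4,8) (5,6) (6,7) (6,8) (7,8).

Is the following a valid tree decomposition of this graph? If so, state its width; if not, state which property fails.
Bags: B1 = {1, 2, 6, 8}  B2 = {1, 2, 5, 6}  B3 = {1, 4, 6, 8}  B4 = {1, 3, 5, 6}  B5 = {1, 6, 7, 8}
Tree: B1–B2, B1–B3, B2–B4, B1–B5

Vertex coverage: the bags together contain {1, 2, 3, 4, 5, 6, 7, 8}, the full vertex set. Edge coverage: each edge of G has both endpoints in at least one bag. Running intersection: for every vertex, the bags containing it form a connected subtree. All three properties hold, so this is a valid tree decomposition of width max|bag| − 1 = 3, and hence tw(G) ≤ 3.

Yes; width 3.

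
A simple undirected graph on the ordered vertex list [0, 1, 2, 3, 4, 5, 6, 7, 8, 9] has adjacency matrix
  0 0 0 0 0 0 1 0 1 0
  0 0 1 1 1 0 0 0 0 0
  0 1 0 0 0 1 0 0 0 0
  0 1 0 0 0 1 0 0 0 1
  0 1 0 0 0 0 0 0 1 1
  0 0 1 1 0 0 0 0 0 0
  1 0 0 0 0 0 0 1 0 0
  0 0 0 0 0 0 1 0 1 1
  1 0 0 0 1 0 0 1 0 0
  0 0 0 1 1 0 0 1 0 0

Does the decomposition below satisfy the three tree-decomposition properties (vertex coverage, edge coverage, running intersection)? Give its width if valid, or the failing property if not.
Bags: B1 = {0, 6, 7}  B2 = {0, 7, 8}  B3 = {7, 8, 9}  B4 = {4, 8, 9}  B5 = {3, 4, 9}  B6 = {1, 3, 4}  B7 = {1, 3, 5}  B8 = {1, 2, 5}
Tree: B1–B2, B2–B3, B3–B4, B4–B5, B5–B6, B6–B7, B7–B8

Yes; width 2.

Checking the three conditions: (i) the bags cover all of {0, 1, 2, 3, 4, 5, 6, 7, 8, 9}; (ii) for each edge, some bag contains both endpoints; (iii) the bags containing any fixed vertex form a subtree. All hold, so the decomposition is valid with width 3 − 1 = 2.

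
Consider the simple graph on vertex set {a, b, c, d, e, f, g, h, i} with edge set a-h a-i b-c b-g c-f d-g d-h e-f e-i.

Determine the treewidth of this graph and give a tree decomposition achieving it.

Treewidth 2.
Bags: B1 = {b, c, f}  B2 = {b, e, f}  B3 = {b, e, i}  B4 = {a, b, i}  B5 = {a, b, h}  B6 = {b, d, h}  B7 = {b, d, g}
Tree: B1–B2, B2–B3, B3–B4, B4–B5, B5–B6, B6–B7

Each bag holds 3 vertices, so the decomposition has width 2, which upper-bounds the treewidth. The edges b–c–f–e–i–a–h–d–g–b form a cycle, so G is not a tree and its treewidth is at least 2. The upper and lower bounds meet at 2, so that is the treewidth.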